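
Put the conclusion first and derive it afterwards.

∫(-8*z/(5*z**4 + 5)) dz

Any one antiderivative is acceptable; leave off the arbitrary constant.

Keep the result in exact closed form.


The answer is -4*atan(z**2)/5.
Step 1. Substitute u = z**2, turning ∫(-8*z/(5*z**4 + 5)) dz into ∫(-4/(5*(u**2 + 1))) du: now ∫(-4/(5*(u**2 + 1))) du.
Step 2. Evaluate the standard form: now -4*atan(u)/5.
Step 3. Substitute back u = z**2: now -4*atan(z**2)/5.
Answer: -4*atan(z**2)/5.


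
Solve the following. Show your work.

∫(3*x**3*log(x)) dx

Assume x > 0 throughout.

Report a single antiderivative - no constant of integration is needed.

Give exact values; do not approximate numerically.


Step 1. Integrate ∫(3*x**3*log(x)) dx by parts with u = log(x), dv = (3*x**3) dx, so v = 3*x**4/4 [assuming x > 0]: now 3*x**4*log(x)/4 + ∫(-3*x**3/4) dx.
Step 2. Evaluate the standard form: now 3*x**4*log(x)/4 - 3*x**4/16.
Answer: 3*x**4*log(x)/4 - 3*x**4/16.


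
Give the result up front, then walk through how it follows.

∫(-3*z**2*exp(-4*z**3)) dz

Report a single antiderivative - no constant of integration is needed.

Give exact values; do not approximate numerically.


The answer is exp(-4*z**3)/4.
Step 1. Substitute u = z**3, turning ∫(-3*z**2*exp(-4*z**3)) dz into ∫(-exp(-4*u)) du: now ∫(-exp(-4*u)) du.
Step 2. Evaluate the standard form: now exp(-4*u)/4.
Step 3. Substitute back u = z**3: now exp(-4*z**3)/4.
Answer: exp(-4*z**3)/4.


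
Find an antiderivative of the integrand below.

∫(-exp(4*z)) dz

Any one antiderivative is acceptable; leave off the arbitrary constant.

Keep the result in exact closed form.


Answer: -exp(4*z)/4.


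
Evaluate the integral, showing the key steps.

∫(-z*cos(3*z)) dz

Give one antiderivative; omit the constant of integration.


Step 1. Integrate ∫(-z*cos(3*z)) dz by parts with u = z, dv = (-cos(3*z)) dz, so v = -sin(3*z)/3: now -z*sin(3*z)/3 + ∫(sin(3*z)/3) dz.
Step 2. Evaluate the standard form: now -z*sin(3*z)/3 - cos(3*z)/9.
Answer: -z*sin(3*z)/3 - cos(3*z)/9.


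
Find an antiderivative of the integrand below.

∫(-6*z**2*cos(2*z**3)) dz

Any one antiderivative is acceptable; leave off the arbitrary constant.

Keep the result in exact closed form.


Answer: -sin(2*z**3).


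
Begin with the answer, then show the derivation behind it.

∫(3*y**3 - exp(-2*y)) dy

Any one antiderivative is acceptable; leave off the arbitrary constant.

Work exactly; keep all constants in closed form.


The answer is 3*y**4/4 + exp(-2*y)/2.
Step 1. Rewrite: now ∫(3*y**3) dy + ∫(-exp(-2*y)) dy.
Step 2. Evaluate the standard form: now ∫(3*y**3) dy + exp(-2*y)/2.
Step 3. Evaluate the standard form: now 3*y**4/4 + exp(-2*y)/2.
Answer: 3*y**4/4 + exp(-2*y)/2.


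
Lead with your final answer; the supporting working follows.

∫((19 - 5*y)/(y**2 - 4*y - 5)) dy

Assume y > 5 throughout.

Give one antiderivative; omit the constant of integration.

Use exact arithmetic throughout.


The answer is -log(y - 5) - 4*log(y + 1).
Step 1. Decompose ∫((19 - 5*y)/(y**2 - 4*y - 5)) dy by partial fractions, (19 - 5*y)/(y**2 - 4*y - 5) = -4/(y + 1) - 1/(y - 5): now ∫(-1/(y - 5)) dy + ∫(-4/(y + 1)) dy.
Step 2. Evaluate the standard form [assuming y > -1]: now -4*log(y + 1) + ∫(-1/(y - 5)) dy.
Step 3. Evaluate the standard form [assuming y > 5]: now -log(y - 5) - 4*log(y + 1).
Answer: -log(y - 5) - 4*log(y + 1).


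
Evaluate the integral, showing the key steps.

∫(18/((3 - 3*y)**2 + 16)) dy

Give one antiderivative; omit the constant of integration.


Step 1. Substitute u = 3 - 3*y, turning ∫(18/((3 - 3*y)**2 + 16)) dy into ∫(-6/(u**2 + 16)) du: now ∫(-6/(u**2 + 16)) du.
Step 2. Evaluate the standard form: now -3*atan(u/4)/2.
Step 3. Substitute back u = 3 - 3*y: now 3*atan(3*y/4 - 3/4)/2.
Answer: 3*atan(3*y/4 - 3/4)/2.


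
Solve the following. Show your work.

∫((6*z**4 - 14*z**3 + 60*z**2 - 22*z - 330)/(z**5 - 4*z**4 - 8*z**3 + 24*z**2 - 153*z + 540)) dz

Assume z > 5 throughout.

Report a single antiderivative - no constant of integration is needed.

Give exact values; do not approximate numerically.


Step 1. Decompose ∫((6*z**4 - 14*z**3 + 60*z**2 - 22*z - 330)/(z**5 - 4*z**4 - 8*z**3 + 24*z**2 - 153*z + 540)) dz by partial fractions, (6*z**4 - 14*z**3 + 60*z**2 - 22*z - 330)/(z**5 - 4*z**4 - 8*z**3 + 24*z**2 - 153*z + 540) = -4/(z**2 + 9) + 2/(z + 4) - 1/(z - 3) + 5/(z - 5): now ∫(5/(z - 5)) dz + ∫(-1/(z - 3)) dz + ∫(2/(z + 4)) dz + ∫(-4/(z**2 + 9)) dz.
Step 2. Evaluate the standard form [assuming z > 5]: now 5*log(z - 5) + ∫(-1/(z - 3)) dz + ∫(2/(z + 4)) dz + ∫(-4/(z**2 + 9)) dz.
Step 3. Evaluate the standard form [assuming z > 3]: now 5*log(z - 5) - log(z - 3) + ∫(2/(z + 4)) dz + ∫(-4/(z**2 + 9)) dz.
Step 4. Evaluate the standard form [assuming z > -4]: now 5*log(z - 5) - log(z - 3) + 2*log(z + 4) + ∫(-4/(z**2 + 9)) dz.
Step 5. Evaluate the standard form: now 5*log(z - 5) - log(z - 3) + 2*log(z + 4) - 4*atan(z/3)/3.
Answer: 5*log(z - 5) - log(z - 3) + 2*log(z + 4) - 4*atan(z/3)/3.


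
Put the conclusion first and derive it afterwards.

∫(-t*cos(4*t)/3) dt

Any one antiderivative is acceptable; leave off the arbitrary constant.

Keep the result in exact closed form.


The answer is -t*sin(4*t)/12 - cos(4*t)/48.
Step 1. Integrate ∫(-t*cos(4*t)/3) dt by parts with u = t, dv = (-cos(4*t)/3) dt, so v = -sin(4*t)/12: now -t*sin(4*t)/12 + ∫(sin(4*t)/12) dt.
Step 2. Evaluate the standard form: now -t*sin(4*t)/12 - cos(4*t)/48.
Answer: -t*sin(4*t)/12 - cos(4*t)/48.


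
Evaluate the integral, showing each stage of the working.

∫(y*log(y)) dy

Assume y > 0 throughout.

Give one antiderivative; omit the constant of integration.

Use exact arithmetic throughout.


Step 1. Integrate ∫(y*log(y)) dy by parts with u = log(y), dv = (y) dy, so v = y**2/2 [assuming y > 0]: now y**2*log(y)/2 + ∫(-y/2) dy.
Step 2. Evaluate the standard form: now y**2*log(y)/2 - y**2/4.
Answer: y**2*log(y)/2 - y**2/4.


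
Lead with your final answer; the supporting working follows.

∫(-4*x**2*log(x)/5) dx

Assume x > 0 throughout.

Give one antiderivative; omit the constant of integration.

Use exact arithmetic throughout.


The answer is -4*x**3*log(x)/15 + 4*x**3/45.
Step 1. Integrate ∫(-4*x**2*log(x)/5) dx by parts with u = log(x), dv = (-4*x**2/5) dx, so v = -4*x**3/15 [assuming x > 0]: now -4*x**3*log(x)/15 + ∫(4*x**2/15) dx.
Step 2. Evaluate the standard form: now -4*x**3*log(x)/15 + 4*x**3/45.
Answer: -4*x**3*log(x)/15 + 4*x**3/45.


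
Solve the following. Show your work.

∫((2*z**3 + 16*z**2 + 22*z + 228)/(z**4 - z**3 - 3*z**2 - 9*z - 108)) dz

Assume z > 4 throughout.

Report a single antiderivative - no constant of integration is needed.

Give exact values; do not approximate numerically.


Step 1. Decompose ∫((2*z**3 + 16*z**2 + 22*z + 228)/(z**4 - z**3 - 3*z**2 - 9*z - 108)) dz by partial fractions, (2*z**3 + 16*z**2 + 22*z + 228)/(z**4 - z**3 - 3*z**2 - 9*z - 108) = -4/(z**2 + 9) - 2/(z + 3) + 4/(z - 4): now ∫(4/(z - 4)) dz + ∫(-2/(z + 3)) dz + ∫(-4/(z**2 + 9)) dz.
Step 2. Evaluate the standard form [assuming z > -3]: now -2*log(z + 3) + ∫(4/(z - 4)) dz + ∫(-4/(z**2 + 9)) dz.
Step 3. Evaluate the standard form [assuming z > 4]: now 4*log(z - 4) - 2*log(z + 3) + ∫(-4/(z**2 + 9)) dz.
Step 4. Evaluate the standard form: now 4*log(z - 4) - 2*log(z + 3) - 4*atan(z/3)/3.
Answer: 4*log(z - 4) - 2*log(z + 3) - 4*atan(z/3)/3.


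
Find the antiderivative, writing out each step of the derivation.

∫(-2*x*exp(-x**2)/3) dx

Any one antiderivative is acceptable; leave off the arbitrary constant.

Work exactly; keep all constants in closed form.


Step 1. Substitute u = x**2, turning ∫(-2*x*exp(-x**2)/3) dx into ∫(-exp(-u)/3) du: now ∫(-exp(-u)/3) du.
Step 2. Evaluate the standard form: now exp(-u)/3.
Step 3. Substitute back u = x**2: now exp(-x**2)/3.
Answer: exp(-x**2)/3.


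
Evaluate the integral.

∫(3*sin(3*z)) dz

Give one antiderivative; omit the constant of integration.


Answer: -cos(3*z).


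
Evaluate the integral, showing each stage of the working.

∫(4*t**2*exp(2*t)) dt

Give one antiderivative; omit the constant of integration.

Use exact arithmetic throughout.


Step 1. Integrate ∫(4*t**2*exp(2*t)) dt by parts with u = t**2, dv = (4*exp(2*t)) dt, so v = 2*exp(2*t): now 2*t**2*exp(2*t) + ∫(-4*t*exp(2*t)) dt.
Step 2. Integrate ∫(-4*t*exp(2*t)) dt by parts with u = t, dv = (-4*exp(2*t)) dt, so v = -2*exp(2*t): now 2*t**2*exp(2*t) - 2*t*exp(2*t) + ∫(2*exp(2*t)) dt.
Step 3. Evaluate the standard form: now 2*t**2*exp(2*t) - 2*t*exp(2*t) + exp(2*t).
Answer: 2*t**2*exp(2*t) - 2*t*exp(2*t) + exp(2*t).


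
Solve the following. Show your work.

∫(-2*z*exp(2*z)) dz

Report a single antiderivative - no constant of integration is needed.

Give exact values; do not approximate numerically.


Step 1. Integrate ∫(-2*z*exp(2*z)) dz by parts with u = z, dv = (-2*exp(2*z)) dz, so v = -exp(2*z): now -z*exp(2*z) + ∫(exp(2*z)) dz.
Step 2. Evaluate the standard form: now -z*exp(2*z) + exp(2*z)/2.
Answer: -z*exp(2*z) + exp(2*z)/2.


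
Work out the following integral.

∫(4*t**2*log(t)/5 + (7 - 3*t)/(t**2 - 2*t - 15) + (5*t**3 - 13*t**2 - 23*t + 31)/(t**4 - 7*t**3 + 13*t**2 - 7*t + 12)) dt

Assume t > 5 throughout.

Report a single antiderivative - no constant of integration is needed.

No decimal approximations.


Answer: 4*t**3*log(t)/15 - 4*t**3/45 - log(t - 5) + 3*log(t - 4) + 2*log(t - 3) - 2*log(t + 3) + 4*atan(t).


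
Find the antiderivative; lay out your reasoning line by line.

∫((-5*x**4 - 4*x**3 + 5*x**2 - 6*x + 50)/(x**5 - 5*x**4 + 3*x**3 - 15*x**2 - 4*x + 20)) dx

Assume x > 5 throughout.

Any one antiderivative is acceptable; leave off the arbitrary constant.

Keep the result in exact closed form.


Step 1. Decompose ∫((-5*x**4 - 4*x**3 + 5*x**2 - 6*x + 50)/(x**5 - 5*x**4 + 3*x**3 - 15*x**2 - 4*x + 20)) dx by partial fractions, (-5*x**4 - 4*x**3 + 5*x**2 - 6*x + 50)/(x**5 - 5*x**4 + 3*x**3 - 15*x**2 - 4*x + 20) = -2/(x**2 + 4) + 1/(x + 1) - 1/(x - 1) - 5/(x - 5): now ∫(-5/(x - 5)) dx + ∫(-1/(x - 1)) dx + ∫(1/(x + 1)) dx + ∫(-2/(x**2 + 4)) dx.
Step 2. Evaluate the standard form [assuming x > -1]: now log(x + 1) + ∫(-5/(x - 5)) dx + ∫(-1/(x - 1)) dx + ∫(-2/(x**2 + 4)) dx.
Step 3. Evaluate the standard form [assuming x > 1]: now -log(x - 1) + log(x + 1) + ∫(-5/(x - 5)) dx + ∫(-2/(x**2 + 4)) dx.
Step 4. Evaluate the standard form [assuming x > 5]: now -5*log(x - 5) - log(x - 1) + log(x + 1) + ∫(-2/(x**2 + 4)) dx.
Step 5. Evaluate the standard form: now -5*log(x - 5) - log(x - 1) + log(x + 1) - atan(x/2).
Answer: -5*log(x - 5) - log(x - 1) + log(x + 1) - atan(x/2).


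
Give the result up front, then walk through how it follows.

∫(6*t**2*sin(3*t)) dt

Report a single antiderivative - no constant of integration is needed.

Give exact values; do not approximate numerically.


The answer is -2*t**2*cos(3*t) + 4*t*sin(3*t)/3 + 4*cos(3*t)/9.
Step 1. Integrate ∫(6*t**2*sin(3*t)) dt by parts with u = t**2, dv = (6*sin(3*t)) dt, so v = -2*cos(3*t): now -2*t**2*cos(3*t) + ∫(4*t*cos(3*t)) dt.
Step 2. Integrate ∫(4*t*cos(3*t)) dt by parts with u = t, dv = (4*cos(3*t)) dt, so v = 4*sin(3*t)/3: now -2*t**2*cos(3*t) + 4*t*sin(3*t)/3 + ∫(-4*sin(3*t)/3) dt.
Step 3. Evaluate the standard form: now -2*t**2*cos(3*t) + 4*t*sin(3*t)/3 + 4*cos(3*t)/9.
Answer: -2*t**2*cos(3*t) + 4*t*sin(3*t)/3 + 4*cos(3*t)/9.


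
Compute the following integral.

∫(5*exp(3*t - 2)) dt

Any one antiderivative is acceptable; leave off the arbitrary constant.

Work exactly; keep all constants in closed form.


Answer: 5*exp(3*t - 2)/3.


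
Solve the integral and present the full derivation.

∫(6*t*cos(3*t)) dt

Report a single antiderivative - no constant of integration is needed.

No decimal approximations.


Step 1. Integrate ∫(6*t*cos(3*t)) dt by parts with u = t, dv = (6*cos(3*t)) dt, so v = 2*sin(3*t): now 2*t*sin(3*t) + ∫(-2*sin(3*t)) dt.
Step 2. Evaluate the standard form: now 2*t*sin(3*t) + 2*cos(3*t)/3.
Answer: 2*t*sin(3*t) + 2*cos(3*t)/3.


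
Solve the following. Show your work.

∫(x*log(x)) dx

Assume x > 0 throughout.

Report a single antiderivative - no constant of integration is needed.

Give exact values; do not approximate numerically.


Step 1. Integrate ∫(x*log(x)) dx by parts with u = log(x), dv = (x) dx, so v = x**2/2 [assuming x > 0]: now x**2*log(x)/2 + ∫(-x/2) dx.
Step 2. Evaluate the standard form: now x**2*log(x)/2 - x**2/4.
Answer: x**2*log(x)/2 - x**2/4.


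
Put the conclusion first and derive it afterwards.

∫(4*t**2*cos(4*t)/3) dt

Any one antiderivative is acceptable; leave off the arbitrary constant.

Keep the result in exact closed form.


The answer is t**2*sin(4*t)/3 + t*cos(4*t)/6 - sin(4*t)/24.
Step 1. Integrate ∫(4*t**2*cos(4*t)/3) dt by parts with u = t**2, dv = (4*cos(4*t)/3) dt, so v = sin(4*t)/3: now t**2*sin(4*t)/3 + ∫(-2*t*sin(4*t)/3) dt.
Step 2. Integrate ∫(-2*t*sin(4*t)/3) dt by parts with u = t, dv = (-2*sin(4*t)/3) dt, so v = cos(4*t)/6: now t**2*sin(4*t)/3 + t*cos(4*t)/6 + ∫(-cos(4*t)/6) dt.
Step 3. Evaluate the standard form: now t**2*sin(4*t)/3 + t*cos(4*t)/6 - sin(4*t)/24.
Answer: t**2*sin(4*t)/3 + t*cos(4*t)/6 - sin(4*t)/24.


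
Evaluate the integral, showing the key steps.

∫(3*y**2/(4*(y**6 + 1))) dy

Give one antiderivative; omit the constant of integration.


Step 1. Substitute u = y**3, turning ∫(3*y**2/(4*(y**6 + 1))) dy into ∫(1/(4*(u**2 + 1))) du: now ∫(1/(4*(u**2 + 1))) du.
Step 2. Evaluate the standard form: now atan(u)/4.
Step 3. Substitute back u = y**3: now atan(y**3)/4.
Answer: atan(y**3)/4.


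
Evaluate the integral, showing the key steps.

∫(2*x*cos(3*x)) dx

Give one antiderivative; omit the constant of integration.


Step 1. Integrate ∫(2*x*cos(3*x)) dx by parts with u = x, dv = (2*cos(3*x)) dx, so v = 2*sin(3*x)/3: now 2*x*sin(3*x)/3 + ∫(-2*sin(3*x)/3) dx.
Step 2. Evaluate the standard form: now 2*x*sin(3*x)/3 + 2*cos(3*x)/9.
Answer: 2*x*sin(3*x)/3 + 2*cos(3*x)/9.


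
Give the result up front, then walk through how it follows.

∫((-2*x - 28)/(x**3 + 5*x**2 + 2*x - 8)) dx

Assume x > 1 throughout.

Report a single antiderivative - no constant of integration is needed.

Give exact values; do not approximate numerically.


The answer is -2*log(x - 1) + 4*log(x + 2) - 2*log(x + 4).
Step 1. Decompose ∫((-2*x - 28)/(x**3 + 5*x**2 + 2*x - 8)) dx by partial fractions, (-2*x - 28)/(x**3 + 5*x**2 + 2*x - 8) = -2/(x + 4) + 4/(x + 2) - 2/(x - 1): now ∫(-2/(x - 1)) dx + ∫(4/(x + 2)) dx + ∫(-2/(x + 4)) dx.
Step 2. Evaluate the standard form [assuming x > -2]: now 4*log(x + 2) + ∫(-2/(x - 1)) dx + ∫(-2/(x + 4)) dx.
Step 3. Evaluate the standard form [assuming x > 1]: now -2*log(x - 1) + 4*log(x + 2) + ∫(-2/(x + 4)) dx.
Step 4. Evaluate the standard form [assuming x > -4]: now -2*log(x - 1) + 4*log(x + 2) - 2*log(x + 4).
Answer: -2*log(x - 1) + 4*log(x + 2) - 2*log(x + 4).


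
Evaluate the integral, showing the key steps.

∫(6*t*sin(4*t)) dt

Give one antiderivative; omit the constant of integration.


Step 1. Integrate ∫(6*t*sin(4*t)) dt by parts with u = t, dv = (6*sin(4*t)) dt, so v = -3*cos(4*t)/2: now -3*t*cos(4*t)/2 + ∫(3*cos(4*t)/2) dt.
Step 2. Evaluate the standard form: now -3*t*cos(4*t)/2 + 3*sin(4*t)/8.
Answer: -3*t*cos(4*t)/2 + 3*sin(4*t)/8.


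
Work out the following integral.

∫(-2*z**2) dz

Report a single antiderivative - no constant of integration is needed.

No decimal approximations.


Answer: -2*z**3/3.


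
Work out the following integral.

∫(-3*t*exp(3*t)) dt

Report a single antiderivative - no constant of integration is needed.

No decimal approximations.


Answer: -t*exp(3*t) + exp(3*t)/3.


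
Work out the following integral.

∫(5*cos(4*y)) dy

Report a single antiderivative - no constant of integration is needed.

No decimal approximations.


Answer: 5*sin(4*y)/4.


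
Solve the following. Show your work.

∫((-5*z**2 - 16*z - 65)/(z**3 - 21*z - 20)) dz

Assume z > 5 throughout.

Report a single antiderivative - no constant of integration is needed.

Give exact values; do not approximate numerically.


Step 1. Decompose ∫((-5*z**2 - 16*z - 65)/(z**3 - 21*z - 20)) dz by partial fractions, (-5*z**2 - 16*z - 65)/(z**3 - 21*z - 20) = -3/(z + 4) + 3/(z + 1) - 5/(z - 5): now ∫(-5/(z - 5)) dz + ∫(3/(z + 1)) dz + ∫(-3/(z + 4)) dz.
Step 2. Evaluate the standard form [assuming z > -4]: now -3*log(z + 4) + ∫(-5/(z - 5)) dz + ∫(3/(z + 1)) dz.
Step 3. Evaluate the standard form [assuming z > 5]: now -5*log(z - 5) - 3*log(z + 4) + ∫(3/(z + 1)) dz.
Step 4. Evaluate the standard form [assuming z > -1]: now -5*log(z - 5) + 3*log(z + 1) - 3*log(z + 4).
Answer: -5*log(z - 5) + 3*log(z + 1) - 3*log(z + 4).


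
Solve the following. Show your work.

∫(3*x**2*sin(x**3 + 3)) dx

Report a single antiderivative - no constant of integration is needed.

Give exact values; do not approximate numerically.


Step 1. Substitute u = x**3 + 3, turning ∫(3*x**2*sin(x**3 + 3)) dx into ∫(sin(u)) du: now ∫(sin(u)) du.
Step 2. Evaluate the standard form: now -cos(u).
Step 3. Substitute back u = x**3 + 3: now -cos(x**3 + 3).
Answer: -cos(x**3 + 3).


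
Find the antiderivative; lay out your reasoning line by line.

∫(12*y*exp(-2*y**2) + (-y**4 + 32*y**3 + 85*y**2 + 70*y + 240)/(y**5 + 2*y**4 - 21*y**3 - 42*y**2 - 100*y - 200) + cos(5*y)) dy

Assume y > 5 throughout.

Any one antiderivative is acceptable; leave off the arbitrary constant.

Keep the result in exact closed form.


Step 1. Rewrite: now ∫(12*y*exp(-2*y**2)) dy + ∫((-y**4 + 32*y**3 + 85*y**2 + 70*y + 240)/(y**5 + 2*y**4 - 21*y**3 - 42*y**2 - 100*y - 200)) dy + ∫(cos(5*y)) dy.
Step 2. Decompose ∫((-y**4 + 32*y**3 + 85*y**2 + 70*y + 240)/(y**5 + 2*y**4 - 21*y**3 - 42*y**2 - 100*y - 200)) dy by partial fractions, (-y**4 + 32*y**3 + 85*y**2 + 70*y + 240)/(y**5 + 2*y**4 - 21*y**3 - 42*y**2 - 100*y - 200) = 2/(y**2 + 4) - 3/(y + 5) - 1/(y + 2) + 3/(y - 5): now ∫(12*y*exp(-2*y**2)) dy + ∫(3/(y - 5)) dy + ∫(-1/(y + 2)) dy + ∫(-3/(y + 5)) dy + ∫(2/(y**2 + 4)) dy + ∫(cos(5*y)) dy.
Step 3. Evaluate the standard form [assuming y > -5]: now -3*log(y + 5) + ∫(12*y*exp(-2*y**2)) dy + ∫(3/(y - 5)) dy + ∫(-1/(y + 2)) dy + ∫(2/(y**2 + 4)) dy + ∫(cos(5*y)) dy.
Step 4. Evaluate the standard form [assuming y > -2]: now -log(y + 2) - 3*log(y + 5) + ∫(12*y*exp(-2*y**2)) dy + ∫(3/(y - 5)) dy + ∫(2/(y**2 + 4)) dy + ∫(cos(5*y)) dy.
Step 5. Evaluate the standard form [assuming y > 5]: now 3*log(y - 5) - log(y + 2) - 3*log(y + 5) + ∫(12*y*exp(-2*y**2)) dy + ∫(2/(y**2 + 4)) dy + ∫(cos(5*y)) dy.
Step 6. Evaluate the standard form: now 3*log(y - 5) - log(y + 2) - 3*log(y + 5) + atan(y/2) + ∫(12*y*exp(-2*y**2)) dy + ∫(cos(5*y)) dy.
Step 7. Evaluate the standard form: now 3*log(y - 5) - log(y + 2) - 3*log(y + 5) + sin(5*y)/5 + atan(y/2) + ∫(12*y*exp(-2*y**2)) dy.
Step 8. Substitute u = y**2, turning ∫(12*y*exp(-2*y**2)) dy into ∫(6*exp(-2*u)) du: now 3*log(y - 5) - log(y + 2) - 3*log(y + 5) + sin(5*y)/5 + atan(y/2) + ∫(6*exp(-2*u)) du.
Step 9. Evaluate the standard form: now 3*log(y - 5) - log(y + 2) - 3*log(y + 5) + sin(5*y)/5 + atan(y/2) - 3*exp(-2*u).
Step 10. Substitute back u = y**2: now 3*log(y - 5) - log(y + 2) - 3*log(y + 5) + sin(5*y)/5 + atan(y/2) - 3*exp(-2*y**2).
Answer: 3*log(y - 5) - log(y + 2) - 3*log(y + 5) + sin(5*y)/5 + atan(y/2) - 3*exp(-2*y**2).


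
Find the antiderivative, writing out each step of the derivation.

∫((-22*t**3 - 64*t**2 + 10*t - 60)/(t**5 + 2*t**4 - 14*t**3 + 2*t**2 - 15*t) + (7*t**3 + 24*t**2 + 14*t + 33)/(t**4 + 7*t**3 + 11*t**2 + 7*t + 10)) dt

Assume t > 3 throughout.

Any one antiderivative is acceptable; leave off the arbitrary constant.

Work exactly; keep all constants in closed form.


Step 1. Rewrite: now ∫((-22*t**3 - 64*t**2 + 10*t - 60)/(t**5 + 2*t**4 - 14*t**3 + 2*t**2 - 15*t)) dt + ∫((7*t**3 + 24*t**2 + 14*t + 33)/(t**4 + 7*t**3 + 11*t**2 + 7*t + 10)) dt.
Step 2. Decompose ∫((7*t**3 + 24*t**2 + 14*t + 33)/(t**4 + 7*t**3 + 11*t**2 + 7*t + 10)) dt by partial fractions, (7*t**3 + 24*t**2 + 14*t + 33)/(t**4 + 7*t**3 + 11*t**2 + 7*t + 10) = 1/(t**2 + 1) + 4/(t + 5) + 3/(t + 2): now ∫((-22*t**3 - 64*t**2 + 10*t - 60)/(t**5 + 2*t**4 - 14*t**3 + 2*t**2 - 15*t)) dt + ∫(3/(t + 2)) dt + ∫(4/(t + 5)) dt + ∫(1/(t**2 + 1)) dt.
Step 3. Evaluate the standard form [assuming t > -5]: now 4*log(t + 5) + ∫((-22*t**3 - 64*t**2 + 10*t - 60)/(t**5 + 2*t**4 - 14*t**3 + 2*t**2 - 15*t)) dt + ∫(3/(t + 2)) dt + ∫(1/(t**2 + 1)) dt.
Step 4. Evaluate the standard form [assuming t > -2]: now 3*log(t + 2) + 4*log(t + 5) + ∫((-22*t**3 - 64*t**2 + 10*t - 60)/(t**5 + 2*t**4 - 14*t**3 + 2*t**2 - 15*t)) dt + ∫(1/(t**2 + 1)) dt.
Step 5. Evaluate the standard form: now 3*log(t + 2) + 4*log(t + 5) + atan(t) + ∫((-22*t**3 - 64*t**2 + 10*t - 60)/(t**5 + 2*t**4 - 14*t**3 + 2*t**2 - 15*t)) dt.
Step 6. Decompose ∫((-22*t**3 - 64*t**2 + 10*t - 60)/(t**5 + 2*t**4 - 14*t**3 + 2*t**2 - 15*t)) dt by partial fractions, (-22*t**3 - 64*t**2 + 10*t - 60)/(t**5 + 2*t**4 - 14*t**3 + 2*t**2 - 15*t) = -2/(t**2 + 1) + 1/(t + 5) - 5/(t - 3) + 4/t: now 3*log(t + 2) + 4*log(t + 5) + atan(t) + ∫(4/t) dt + ∫(-5/(t - 3)) dt + ∫(1/(t + 5)) dt + ∫(-2/(t**2 + 1)) dt.
Step 7. Evaluate the standard form [assuming t > -5]: now 3*log(t + 2) + 5*log(t + 5) + atan(t) + ∫(4/t) dt + ∫(-5/(t - 3)) dt + ∫(-2/(t**2 + 1)) dt.
Step 8. Evaluate the standard form [assuming t > 3]: now -5*log(t - 3) + 3*log(t + 2) + 5*log(t + 5) + atan(t) + ∫(4/t) dt + ∫(-2/(t**2 + 1)) dt.
Step 9. Evaluate the standard form [assuming t > 0]: now 4*log(t) - 5*log(t - 3) + 3*log(t + 2) + 5*log(t + 5) + atan(t) + ∫(-2/(t**2 + 1)) dt.
Step 10. Evaluate the standard form: now 4*log(t) - 5*log(t - 3) + 3*log(t + 2) + 5*log(t + 5) - atan(t).
Answer: 4*log(t) - 5*log(t - 3) + 3*log(t + 2) + 5*log(t + 5) - atan(t).


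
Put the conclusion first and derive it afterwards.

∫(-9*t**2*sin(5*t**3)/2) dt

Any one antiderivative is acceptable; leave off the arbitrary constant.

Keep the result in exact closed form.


The answer is 3*cos(5*t**3)/10.
Step 1. Substitute u = t**3, turning ∫(-9*t**2*sin(5*t**3)/2) dt into ∫(-3*sin(5*u)/2) du: now ∫(-3*sin(5*u)/2) du.
Step 2. Evaluate the standard form: now 3*cos(5*u)/10.
Step 3. Substitute back u = t**3: now 3*cos(5*t**3)/10.
Answer: 3*cos(5*t**3)/10.


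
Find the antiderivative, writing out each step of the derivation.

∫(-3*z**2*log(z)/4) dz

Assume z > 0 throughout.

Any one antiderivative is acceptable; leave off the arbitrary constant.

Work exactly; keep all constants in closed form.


Step 1. Integrate ∫(-3*z**2*log(z)/4) dz by parts with u = log(z), dv = (-3*z**2/4) dz, so v = -z**3/4 [assuming z > 0]: now -z**3*log(z)/4 + ∫(z**2/4) dz.
Step 2. Evaluate the standard form: now -z**3*log(z)/4 + z**3/12.
Answer: -z**3*log(z)/4 + z**3/12.


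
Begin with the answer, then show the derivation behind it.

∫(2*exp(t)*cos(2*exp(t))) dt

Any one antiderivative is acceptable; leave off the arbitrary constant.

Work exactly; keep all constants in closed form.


The answer is sin(2*exp(t)).
Step 1. Substitute u = exp(t), turning ∫(2*exp(t)*cos(2*exp(t))) dt into ∫(2*cos(2*u)) du: now ∫(2*cos(2*u)) du.
Step 2. Evaluate the standard form: now sin(2*u).
Step 3. Substitute back u = exp(t): now sin(2*exp(t)).
Answer: sin(2*exp(t)).


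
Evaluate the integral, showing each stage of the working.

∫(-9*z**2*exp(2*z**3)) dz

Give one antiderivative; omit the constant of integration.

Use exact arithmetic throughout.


Step 1. Substitute u = z**3, turning ∫(-9*z**2*exp(2*z**3)) dz into ∫(-3*exp(2*u)) du: now ∫(-3*exp(2*u)) du.
Step 2. Evaluate the standard form: now -3*exp(2*u)/2.
Step 3. Substitute back u = z**3: now -3*exp(2*z**3)/2.
Answer: -3*exp(2*z**3)/2.


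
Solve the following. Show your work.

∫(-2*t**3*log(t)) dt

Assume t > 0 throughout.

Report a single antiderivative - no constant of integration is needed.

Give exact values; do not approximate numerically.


Step 1. Integrate ∫(-2*t**3*log(t)) dt by parts with u = log(t), dv = (-2*t**3) dt, so v = -t**4/2 [assuming t > 0]: now -t**4*log(t)/2 + ∫(t**3/2) dt.
Step 2. Evaluate the standard form: now -t**4*log(t)/2 + t**4/8.
Answer: -t**4*log(t)/2 + t**4/8.


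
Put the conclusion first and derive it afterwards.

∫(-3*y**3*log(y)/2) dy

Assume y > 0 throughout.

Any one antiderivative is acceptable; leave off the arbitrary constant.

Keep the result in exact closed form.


The answer is -3*y**4*log(y)/8 + 3*y**4/32.
Step 1. Integrate ∫(-3*y**3*log(y)/2) dy by parts with u = log(y), dv = (-3*y**3/2) dy, so v = -3*y**4/8 [assuming y > 0]: now -3*y**4*log(y)/8 + ∫(3*y**3/8) dy.
Step 2. Evaluate the standard form: now -3*y**4*log(y)/8 + 3*y**4/32.
Answer: -3*y**4*log(y)/8 + 3*y**4/32.


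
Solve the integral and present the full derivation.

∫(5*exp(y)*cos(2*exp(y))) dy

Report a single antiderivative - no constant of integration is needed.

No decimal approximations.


Step 1. Substitute u = exp(y), turning ∫(5*exp(y)*cos(2*exp(y))) dy into ∫(5*cos(2*u)) du: now ∫(5*cos(2*u)) du.
Step 2. Evaluate the standard form: now 5*sin(2*u)/2.
Step 3. Substitute back u = exp(y): now 5*sin(2*exp(y))/2.
Answer: 5*sin(2*exp(y))/2.


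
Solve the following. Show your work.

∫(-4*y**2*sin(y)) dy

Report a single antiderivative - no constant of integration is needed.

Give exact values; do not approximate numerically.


Step 1. Integrate ∫(-4*y**2*sin(y)) dy by parts with u = y**2, dv = (-4*sin(y)) dy, so v = 4*cos(y): now 4*y**2*cos(y) + ∫(-8*y*cos(y)) dy.
Step 2. Integrate ∫(-8*y*cos(y)) dy by parts with u = y, dv = (-8*cos(y)) dy, so v = -8*sin(y): now 4*y**2*cos(y) - 8*y*sin(y) + ∫(8*sin(y)) dy.
Step 3. Evaluate the standard form: now 4*y**2*cos(y) - 8*y*sin(y) - 8*cos(y).
Answer: 4*y**2*cos(y) - 8*y*sin(y) - 8*cos(y).


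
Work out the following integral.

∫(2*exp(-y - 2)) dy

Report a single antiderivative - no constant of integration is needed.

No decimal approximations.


Answer: -2*exp(-y - 2).


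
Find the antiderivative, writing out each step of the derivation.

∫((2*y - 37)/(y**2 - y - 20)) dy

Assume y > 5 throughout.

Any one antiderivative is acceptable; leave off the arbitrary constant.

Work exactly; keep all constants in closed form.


Step 1. Decompose ∫((2*y - 37)/(y**2 - y - 20)) dy by partial fractions, (2*y - 37)/(y**2 - y - 20) = 5/(y + 4) - 3/(y - 5): now ∫(-3/(y - 5)) dy + ∫(5/(y + 4)) dy.
Step 2. Evaluate the standard form [assuming y > 5]: now -3*log(y - 5) + ∫(5/(y + 4)) dy.
Step 3. Evaluate the standard form [assuming y > -4]: now -3*log(y - 5) + 5*log(y + 4).
Answer: -3*log(y - 5) + 5*log(y + 4).


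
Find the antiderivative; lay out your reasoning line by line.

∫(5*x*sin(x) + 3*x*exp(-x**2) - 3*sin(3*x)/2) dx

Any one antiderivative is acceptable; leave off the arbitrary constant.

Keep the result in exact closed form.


Step 1. Rewrite: now ∫(3*x*exp(-x**2)) dx + ∫(5*x*sin(x)) dx + ∫(-3*sin(3*x)/2) dx.
Step 2. Evaluate the standard form: now cos(3*x)/2 + ∫(3*x*exp(-x**2)) dx + ∫(5*x*sin(x)) dx.
Step 3. Substitute u = x**2, turning ∫(3*x*exp(-x**2)) dx into ∫(3*exp(-u)/2) du: now cos(3*x)/2 + ∫(5*x*sin(x)) dx + ∫(3*exp(-u)/2) du.
Step 4. Evaluate the standard form: now cos(3*x)/2 + ∫(5*x*sin(x)) dx - 3*exp(-u)/2.
Step 5. Substitute back u = x**2: now cos(3*x)/2 + ∫(5*x*sin(x)) dx - 3*exp(-x**2)/2.
Step 6. Integrate ∫(5*x*sin(x)) dx by parts with u = x, dv = (5*sin(x)) dx, so v = -5*cos(x): now -5*x*cos(x) + cos(3*x)/2 + ∫(5*cos(x)) dx - 3*exp(-x**2)/2.
Step 7. Evaluate the standard form: now -5*x*cos(x) + 5*sin(x) + cos(3*x)/2 - 3*exp(-x**2)/2.
Answer: -5*x*cos(x) + 5*sin(x) + cos(3*x)/2 - 3*exp(-x**2)/2.


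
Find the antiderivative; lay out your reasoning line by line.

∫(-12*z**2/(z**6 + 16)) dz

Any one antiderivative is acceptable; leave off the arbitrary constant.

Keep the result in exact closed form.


Step 1. Substitute u = z**3, turning ∫(-12*z**2/(z**6 + 16)) dz into ∫(-4/(u**2 + 16)) du: now ∫(-4/(u**2 + 16)) du.
Step 2. Evaluate the standard form: now -atan(u/4).
Step 3. Substitute back u = z**3: now -atan(z**3/4).
Answer: -atan(z**3/4).


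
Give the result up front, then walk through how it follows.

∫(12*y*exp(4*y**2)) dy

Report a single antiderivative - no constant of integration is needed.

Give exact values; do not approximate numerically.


The answer is 3*exp(4*y**2)/2.
Step 1. Substitute u = y**2, turning ∫(12*y*exp(4*y**2)) dy into ∫(6*exp(4*u)) du: now ∫(6*exp(4*u)) du.
Step 2. Evaluate the standard form: now 3*exp(4*u)/2.
Step 3. Substitute back u = y**2: now 3*exp(4*y**2)/2.
Answer: 3*exp(4*y**2)/2.


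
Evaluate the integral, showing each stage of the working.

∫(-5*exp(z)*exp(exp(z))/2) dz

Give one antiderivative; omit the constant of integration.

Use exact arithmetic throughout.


Step 1. Substitute u = exp(z), turning ∫(-5*exp(z)*exp(exp(z))/2) dz into ∫(-5*exp(u)/2) du: now ∫(-5*exp(u)/2) du.
Step 2. Evaluate the standard form: now -5*exp(u)/2.
Step 3. Substitute back u = exp(z): now -5*exp(exp(z))/2.
Answer: -5*exp(exp(z))/2.


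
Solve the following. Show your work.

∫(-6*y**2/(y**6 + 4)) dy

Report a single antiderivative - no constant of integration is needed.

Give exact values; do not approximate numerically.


Step 1. Substitute u = y**3, turning ∫(-6*y**2/(y**6 + 4)) dy into ∫(-2/(u**2 + 4)) du: now ∫(-2/(u**2 + 4)) du.
Step 2. Evaluate the standard form: now -atan(u/2).
Step 3. Substitute back u = y**3: now -atan(y**3/2).
Answer: -atan(y**3/2).


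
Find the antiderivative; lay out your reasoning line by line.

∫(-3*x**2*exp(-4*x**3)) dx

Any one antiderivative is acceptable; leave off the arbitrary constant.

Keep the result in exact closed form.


Step 1. Substitute u = x**3, turning ∫(-3*x**2*exp(-4*x**3)) dx into ∫(-exp(-4*u)) du: now ∫(-exp(-4*u)) du.
Step 2. Evaluate the standard form: now exp(-4*u)/4.
Step 3. Substitute back u = x**3: now exp(-4*x**3)/4.
Answer: exp(-4*x**3)/4.


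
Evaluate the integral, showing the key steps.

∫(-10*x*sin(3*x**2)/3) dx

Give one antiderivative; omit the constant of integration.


Step 1. Substitute u = x**2, turning ∫(-10*x*sin(3*x**2)/3) dx into ∫(-5*sin(3*u)/3) du: now ∫(-5*sin(3*u)/3) du.
Step 2. Evaluate the standard form: now 5*cos(3*u)/9.
Step 3. Substitute back u = x**2: now 5*cos(3*x**2)/9.
Answer: 5*cos(3*x**2)/9.


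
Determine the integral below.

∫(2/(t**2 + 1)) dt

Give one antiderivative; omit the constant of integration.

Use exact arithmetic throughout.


Answer: 2*atan(t).


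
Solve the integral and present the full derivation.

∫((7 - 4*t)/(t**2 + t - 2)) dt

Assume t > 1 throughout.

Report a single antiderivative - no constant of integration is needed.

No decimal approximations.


Step 1. Decompose ∫((7 - 4*t)/(t**2 + t - 2)) dt by partial fractions, (7 - 4*t)/(t**2 + t - 2) = -5/(t + 2) + 1/(t - 1): now ∫(1/(t - 1)) dt + ∫(-5/(t + 2)) dt.
Step 2. Evaluate the standard form [assuming t > 1]: now log(t - 1) + ∫(-5/(t + 2)) dt.
Step 3. Evaluate the standard form [assuming t > -2]: now log(t - 1) - 5*log(t + 2).
Answer: log(t - 1) - 5*log(t + 2).


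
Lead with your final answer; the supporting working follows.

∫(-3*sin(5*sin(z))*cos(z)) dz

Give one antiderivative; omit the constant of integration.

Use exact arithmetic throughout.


The answer is 3*cos(5*sin(z))/5.
Step 1. Substitute u = sin(z), turning ∫(-3*sin(5*sin(z))*cos(z)) dz into ∫(-3*sin(5*u)) du: now ∫(-3*sin(5*u)) du.
Step 2. Evaluate the standard form: now 3*cos(5*u)/5.
Step 3. Substitute back u = sin(z): now 3*cos(5*sin(z))/5.
Answer: 3*cos(5*sin(z))/5.


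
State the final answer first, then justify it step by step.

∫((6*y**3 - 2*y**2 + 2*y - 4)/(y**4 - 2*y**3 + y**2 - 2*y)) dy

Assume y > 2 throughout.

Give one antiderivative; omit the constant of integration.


The answer is 2*log(y) + 4*log(y - 2) + 2*atan(y).
Step 1. Decompose ∫((6*y**3 - 2*y**2 + 2*y - 4)/(y**4 - 2*y**3 + y**2 - 2*y)) dy by partial fractions, (6*y**3 - 2*y**2 + 2*y - 4)/(y**4 - 2*y**3 + y**2 - 2*y) = 2/(y**2 + 1) + 4/(y - 2) + 2/y: now ∫(2/y) dy + ∫(4/(y - 2)) dy + ∫(2/(y**2 + 1)) dy.
Step 2. Evaluate the standard form [assuming y > 2]: now 4*log(y - 2) + ∫(2/y) dy + ∫(2/(y**2 + 1)) dy.
Step 3. Evaluate the standard form [assuming y > 0]: now 2*log(y) + 4*log(y - 2) + ∫(2/(y**2 + 1)) dy.
Step 4. Evaluate the standard form: now 2*log(y) + 4*log(y - 2) + 2*atan(y).
Answer: 2*log(y) + 4*log(y - 2) + 2*atan(y).


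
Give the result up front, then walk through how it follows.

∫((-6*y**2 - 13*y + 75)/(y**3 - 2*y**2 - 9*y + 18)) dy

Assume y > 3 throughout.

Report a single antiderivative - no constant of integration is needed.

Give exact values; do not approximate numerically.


The answer is -3*log(y - 3) - 5*log(y - 2) + 2*log(y + 3).
Step 1. Decompose ∫((-6*y**2 - 13*y + 75)/(y**3 - 2*y**2 - 9*y + 18)) dy by partial fractions, (-6*y**2 - 13*y + 75)/(y**3 - 2*y**2 - 9*y + 18) = 2/(y + 3) - 5/(y - 2) - 3/(y - 3): now ∫(-3/(y - 3)) dy + ∫(-5/(y - 2)) dy + ∫(2/(y + 3)) dy.
Step 2. Evaluate the standard form [assuming y > -3]: now 2*log(y + 3) + ∫(-3/(y - 3)) dy + ∫(-5/(y - 2)) dy.
Step 3. Evaluate the standard form [assuming y > 3]: now -3*log(y - 3) + 2*log(y + 3) + ∫(-5/(y - 2)) dy.
Step 4. Evaluate the standard form [assuming y > 2]: now -3*log(y - 3) - 5*log(y - 2) + 2*log(y + 3).
Answer: -3*log(y - 3) - 5*log(y - 2) + 2*log(y + 3).


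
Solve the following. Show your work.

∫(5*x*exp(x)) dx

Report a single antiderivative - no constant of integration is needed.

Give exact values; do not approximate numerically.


Step 1. Integrate ∫(5*x*exp(x)) dx by parts with u = x, dv = (5*exp(x)) dx, so v = 5*exp(x): now 5*x*exp(x) + ∫(-5*exp(x)) dx.
Step 2. Evaluate the standard form: now 5*x*exp(x) - 5*exp(x).
Answer: 5*x*exp(x) - 5*exp(x).


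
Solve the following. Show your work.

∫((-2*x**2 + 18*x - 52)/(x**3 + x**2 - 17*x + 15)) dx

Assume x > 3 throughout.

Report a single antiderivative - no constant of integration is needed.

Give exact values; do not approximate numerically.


Step 1. Decompose ∫((-2*x**2 + 18*x - 52)/(x**3 + x**2 - 17*x + 15)) dx by partial fractions, (-2*x**2 + 18*x - 52)/(x**3 + x**2 - 17*x + 15) = -4/(x + 5) + 3/(x - 1) - 1/(x - 3): now ∫(-1/(x - 3)) dx + ∫(3/(x - 1)) dx + ∫(-4/(x + 5)) dx.
Step 2. Evaluate the standard form [assuming x > -5]: now -4*log(x + 5) + ∫(-1/(x - 3)) dx + ∫(3/(x - 1)) dx.
Step 3. Evaluate the standard form [assuming x > 1]: now 3*log(x - 1) - 4*log(x + 5) + ∫(-1/(x - 3)) dx.
Step 4. Evaluate the standard form [assuming x > 3]: now -log(x - 3) + 3*log(x - 1) - 4*log(x + 5).
Answer: -log(x - 3) + 3*log(x - 1) - 4*log(x + 5).


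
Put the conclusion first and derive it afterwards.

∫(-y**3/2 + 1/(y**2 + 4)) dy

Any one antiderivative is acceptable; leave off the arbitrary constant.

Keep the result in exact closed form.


The answer is -y**4/8 + atan(y/2)/2.
Step 1. Rewrite: now ∫(-y**3/2) dy + ∫(1/(y**2 + 4)) dy.
Step 2. Evaluate the standard form: now atan(y/2)/2 + ∫(-y**3/2) dy.
Step 3. Evaluate the standard form: now -y**4/8 + atan(y/2)/2.
Answer: -y**4/8 + atan(y/2)/2.


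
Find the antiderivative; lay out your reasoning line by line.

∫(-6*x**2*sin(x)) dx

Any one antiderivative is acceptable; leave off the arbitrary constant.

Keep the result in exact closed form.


Step 1. Integrate ∫(-6*x**2*sin(x)) dx by parts with u = x**2, dv = (-6*sin(x)) dx, so v = 6*cos(x): now 6*x**2*cos(x) + ∫(-12*x*cos(x)) dx.
Step 2. Integrate ∫(-12*x*cos(x)) dx by parts with u = x, dv = (-12*cos(x)) dx, so v = -12*sin(x): now 6*x**2*cos(x) - 12*x*sin(x) + ∫(12*sin(x)) dx.
Step 3. Evaluate the standard form: now 6*x**2*cos(x) - 12*x*sin(x) - 12*cos(x).
Answer: 6*x**2*cos(x) - 12*x*sin(x) - 12*cos(x).


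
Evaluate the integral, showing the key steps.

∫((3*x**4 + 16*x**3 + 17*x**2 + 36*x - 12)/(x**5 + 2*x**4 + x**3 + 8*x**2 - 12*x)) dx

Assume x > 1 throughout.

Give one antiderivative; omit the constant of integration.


Step 1. Decompose ∫((3*x**4 + 16*x**3 + 17*x**2 + 36*x - 12)/(x**5 + 2*x**4 + x**3 + 8*x**2 - 12*x)) dx by partial fractions, (3*x**4 + 16*x**3 + 17*x**2 + 36*x - 12)/(x**5 + 2*x**4 + x**3 + 8*x**2 - 12*x) = 4/(x**2 + 4) - 1/(x + 3) + 3/(x - 1) + 1/x: now ∫(1/x) dx + ∫(3/(x - 1)) dx + ∫(-1/(x + 3)) dx + ∫(4/(x**2 + 4)) dx.
Step 2. Evaluate the standard form [assuming x > 1]: now 3*log(x - 1) + ∫(1/x) dx + ∫(-1/(x + 3)) dx + ∫(4/(x**2 + 4)) dx.
Step 3. Evaluate the standard form [assuming x > -3]: now 3*log(x - 1) - log(x + 3) + ∫(1/x) dx + ∫(4/(x**2 + 4)) dx.
Step 4. Evaluate the standard form [assuming x > 0]: now log(x) + 3*log(x - 1) - log(x + 3) + ∫(4/(x**2 + 4)) dx.
Step 5. Evaluate the standard form: now log(x) + 3*log(x - 1) - log(x + 3) + 2*atan(x/2).
Answer: log(x) + 3*log(x - 1) - log(x + 3) + 2*atan(x/2).


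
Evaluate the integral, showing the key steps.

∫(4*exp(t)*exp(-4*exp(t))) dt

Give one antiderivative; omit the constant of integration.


Step 1. Substitute u = exp(t), turning ∫(4*exp(t)*exp(-4*exp(t))) dt into ∫(4*exp(-4*u)) du: now ∫(4*exp(-4*u)) du.
Step 2. Evaluate the standard form: now -exp(-4*u).
Step 3. Substitute back u = exp(t): now -exp(-4*exp(t)).
Answer: -exp(-4*exp(t)).


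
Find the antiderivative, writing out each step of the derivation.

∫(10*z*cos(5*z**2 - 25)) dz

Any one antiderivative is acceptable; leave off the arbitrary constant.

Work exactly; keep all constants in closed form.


Step 1. Substitute u = z**2 - 5, turning ∫(10*z*cos(5*z**2 - 25)) dz into ∫(5*cos(5*u)) du: now ∫(5*cos(5*u)) du.
Step 2. Evaluate the standard form: now sin(5*u).
Step 3. Substitute back u = z**2 - 5: now sin(5*z**2 - 25).
Answer: sin(5*z**2 - 25).


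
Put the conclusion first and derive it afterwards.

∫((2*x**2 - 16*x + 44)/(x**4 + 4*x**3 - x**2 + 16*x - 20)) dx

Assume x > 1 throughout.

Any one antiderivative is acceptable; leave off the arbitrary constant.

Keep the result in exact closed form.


The answer is log(x - 1) - log(x + 5) - 2*atan(x/2).
Step 1. Decompose ∫((2*x**2 - 16*x + 44)/(x**4 + 4*x**3 - x**2 + 16*x - 20)) dx by partial fractions, (2*x**2 - 16*x + 44)/(x**4 + 4*x**3 - x**2 + 16*x - 20) = -4/(x**2 + 4) - 1/(x + 5) + 1/(x - 1): now ∫(1/(x - 1)) dx + ∫(-1/(x + 5)) dx + ∫(-4/(x**2 + 4)) dx.
Step 2. Evaluate the standard form [assuming x > -5]: now -log(x + 5) + ∫(1/(x - 1)) dx + ∫(-4/(x**2 + 4)) dx.
Step 3. Evaluate the standard form [assuming x > 1]: now log(x - 1) - log(x + 5) + ∫(-4/(x**2 + 4)) dx.
Step 4. Evaluate the standard form: now log(x - 1) - log(x + 5) - 2*atan(x/2).
Answer: log(x - 1) - log(x + 5) - 2*atan(x/2).


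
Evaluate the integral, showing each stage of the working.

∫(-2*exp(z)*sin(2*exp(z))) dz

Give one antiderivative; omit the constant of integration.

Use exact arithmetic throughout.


Step 1. Substitute u = exp(z), turning ∫(-2*exp(z)*sin(2*exp(z))) dz into ∫(-2*sin(2*u)) du: now ∫(-2*sin(2*u)) du.
Step 2. Evaluate the standard form: now cos(2*u).
Step 3. Substitute back u = exp(z): now cos(2*exp(z)).
Answer: cos(2*exp(z)).


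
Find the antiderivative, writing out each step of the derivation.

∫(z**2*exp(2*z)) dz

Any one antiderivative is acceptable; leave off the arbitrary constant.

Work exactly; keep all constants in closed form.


Step 1. Integrate ∫(z**2*exp(2*z)) dz by parts with u = z**2, dv = (exp(2*z)) dz, so v = exp(2*z)/2: now z**2*exp(2*z)/2 + ∫(-z*exp(2*z)) dz.
Step 2. Integrate ∫(-z*exp(2*z)) dz by parts with u = z, dv = (-exp(2*z)) dz, so v = -exp(2*z)/2: now z**2*exp(2*z)/2 - z*exp(2*z)/2 + ∫(exp(2*z)/2) dz.
Step 3. Evaluate the standard form: now z**2*exp(2*z)/2 - z*exp(2*z)/2 + exp(2*z)/4.
Answer: z**2*exp(2*z)/2 - z*exp(2*z)/2 + exp(2*z)/4.


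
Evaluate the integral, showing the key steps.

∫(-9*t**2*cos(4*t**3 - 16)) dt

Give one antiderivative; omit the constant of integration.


Step 1. Substitute u = t**3 - 4, turning ∫(-9*t**2*cos(4*t**3 - 16)) dt into ∫(-3*cos(4*u)) du: now ∫(-3*cos(4*u)) du.
Step 2. Evaluate the standard form: now -3*sin(4*u)/4.
Step 3. Substitute back u = t**3 - 4: now -3*sin(4*t**3 - 16)/4.
Answer: -3*sin(4*t**3 - 16)/4.
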